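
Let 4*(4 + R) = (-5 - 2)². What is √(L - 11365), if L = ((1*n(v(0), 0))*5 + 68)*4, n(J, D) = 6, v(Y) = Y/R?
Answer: I*√10973 ≈ 104.75*I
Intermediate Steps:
R = 33/4 (R = -4 + (-5 - 2)²/4 = -4 + (¼)*(-7)² = -4 + (¼)*49 = -4 + 49/4 = 33/4 ≈ 8.2500)
v(Y) = 4*Y/33 (v(Y) = Y/(33/4) = Y*(4/33) = 4*Y/33)
L = 392 (L = ((1*6)*5 + 68)*4 = (6*5 + 68)*4 = (30 + 68)*4 = 98*4 = 392)
√(L - 11365) = √(392 - 11365) = √(-10973) = I*√10973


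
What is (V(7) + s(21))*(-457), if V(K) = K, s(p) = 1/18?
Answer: -58039/18 ≈ -3224.4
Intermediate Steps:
s(p) = 1/18
(V(7) + s(21))*(-457) = (7 + 1/18)*(-457) = (127/18)*(-457) = -58039/18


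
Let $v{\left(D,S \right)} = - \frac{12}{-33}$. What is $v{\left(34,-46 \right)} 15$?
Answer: $\frac{60}{11} \approx 5.4545$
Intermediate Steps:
$v{\left(D,S \right)} = \frac{4}{11}$ ($v{\left(D,S \right)} = \left(-12\right) \left(- \frac{1}{33}\right) = \frac{4}{11}$)
$v{\left(34,-46 \right)} 15 = \frac{4}{11} \cdot 15 = \frac{60}{11}$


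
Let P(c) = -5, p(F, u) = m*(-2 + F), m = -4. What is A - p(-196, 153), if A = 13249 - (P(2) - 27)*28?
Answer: 13353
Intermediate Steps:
p(F, u) = 8 - 4*F (p(F, u) = -4*(-2 + F) = 8 - 4*F)
A = 14145 (A = 13249 - (-5 - 27)*28 = 13249 - (-32)*28 = 13249 - 1*(-896) = 13249 + 896 = 14145)
A - p(-196, 153) = 14145 - (8 - 4*(-196)) = 14145 - (8 + 784) = 14145 - 1*792 = 14145 - 792 = 13353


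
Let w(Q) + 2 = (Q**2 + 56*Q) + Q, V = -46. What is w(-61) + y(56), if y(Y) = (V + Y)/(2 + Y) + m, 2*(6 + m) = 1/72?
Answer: 986285/4176 ≈ 236.18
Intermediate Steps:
m = -863/144 (m = -6 + (1/2)/72 = -6 + (1/2)*(1/72) = -6 + 1/144 = -863/144 ≈ -5.9931)
w(Q) = -2 + Q**2 + 57*Q (w(Q) = -2 + ((Q**2 + 56*Q) + Q) = -2 + (Q**2 + 57*Q) = -2 + Q**2 + 57*Q)
y(Y) = -863/144 + (-46 + Y)/(2 + Y) (y(Y) = (-46 + Y)/(2 + Y) - 863/144 = -863/144 + (-46 + Y)/(2 + Y))
w(-61) + y(56) = (-2 + (-61)**2 + 57*(-61)) + (-8350 - 719*56)/(144*(2 + 56)) = (-2 + 3721 - 3477) + (1/144)*(-8350 - 40264)/58 = 242 + (1/144)*(1/58)*(-48614) = 242 - 24307/4176 = 986285/4176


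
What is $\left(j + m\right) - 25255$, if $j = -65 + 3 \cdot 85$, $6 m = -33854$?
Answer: $- \frac{92122}{3} \approx -30707.0$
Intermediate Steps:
$m = - \frac{16927}{3}$ ($m = \frac{1}{6} \left(-33854\right) = - \frac{16927}{3} \approx -5642.3$)
$j = 190$ ($j = -65 + 255 = 190$)
$\left(j + m\right) - 25255 = \left(190 - \frac{16927}{3}\right) - 25255 = - \frac{16357}{3} - 25255 = - \frac{92122}{3}$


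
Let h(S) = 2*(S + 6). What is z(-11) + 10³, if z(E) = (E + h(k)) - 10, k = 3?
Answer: 997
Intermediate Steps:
h(S) = 12 + 2*S (h(S) = 2*(6 + S) = 12 + 2*S)
z(E) = 8 + E (z(E) = (E + (12 + 2*3)) - 10 = (E + (12 + 6)) - 10 = (E + 18) - 10 = (18 + E) - 10 = 8 + E)
z(-11) + 10³ = (8 - 11) + 10³ = -3 + 1000 = 997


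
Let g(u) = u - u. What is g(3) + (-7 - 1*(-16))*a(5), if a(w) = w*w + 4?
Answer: 261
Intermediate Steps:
a(w) = 4 + w² (a(w) = w² + 4 = 4 + w²)
g(u) = 0
g(3) + (-7 - 1*(-16))*a(5) = 0 + (-7 - 1*(-16))*(4 + 5²) = 0 + (-7 + 16)*(4 + 25) = 0 + 9*29 = 0 + 261 = 261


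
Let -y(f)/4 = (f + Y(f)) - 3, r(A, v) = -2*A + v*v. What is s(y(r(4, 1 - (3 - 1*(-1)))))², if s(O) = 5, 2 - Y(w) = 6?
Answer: 25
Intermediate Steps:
Y(w) = -4 (Y(w) = 2 - 1*6 = 2 - 6 = -4)
r(A, v) = v² - 2*A (r(A, v) = -2*A + v² = v² - 2*A)
y(f) = 28 - 4*f (y(f) = -4*((f - 4) - 3) = -4*((-4 + f) - 3) = -4*(-7 + f) = 28 - 4*f)
s(y(r(4, 1 - (3 - 1*(-1)))))² = 5² = 25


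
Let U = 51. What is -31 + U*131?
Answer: 6650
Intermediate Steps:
-31 + U*131 = -31 + 51*131 = -31 + 6681 = 6650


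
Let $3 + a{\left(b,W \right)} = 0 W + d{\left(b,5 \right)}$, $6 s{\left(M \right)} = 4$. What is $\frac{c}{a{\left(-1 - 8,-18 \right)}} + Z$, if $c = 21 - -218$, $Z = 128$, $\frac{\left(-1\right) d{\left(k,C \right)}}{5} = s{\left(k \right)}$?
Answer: $\frac{1715}{19} \approx 90.263$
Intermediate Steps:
$s{\left(M \right)} = \frac{2}{3}$ ($s{\left(M \right)} = \frac{1}{6} \cdot 4 = \frac{2}{3}$)
$d{\left(k,C \right)} = - \frac{10}{3}$ ($d{\left(k,C \right)} = \left(-5\right) \frac{2}{3} = - \frac{10}{3}$)
$a{\left(b,W \right)} = - \frac{19}{3}$ ($a{\left(b,W \right)} = -3 - \left(\frac{10}{3} + 0 W\right) = -3 + \left(0 - \frac{10}{3}\right) = -3 - \frac{10}{3} = - \frac{19}{3}$)
$c = 239$ ($c = 21 + 218 = 239$)
$\frac{c}{a{\left(-1 - 8,-18 \right)}} + Z = \frac{239}{- \frac{19}{3}} + 128 = 239 \left(- \frac{3}{19}\right) + 128 = - \frac{717}{19} + 128 = \frac{1715}{19}$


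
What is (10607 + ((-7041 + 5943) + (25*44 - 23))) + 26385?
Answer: 36971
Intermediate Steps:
(10607 + ((-7041 + 5943) + (25*44 - 23))) + 26385 = (10607 + (-1098 + (1100 - 23))) + 26385 = (10607 + (-1098 + 1077)) + 26385 = (10607 - 21) + 26385 = 10586 + 26385 = 36971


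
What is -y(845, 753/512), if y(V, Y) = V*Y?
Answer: -636285/512 ≈ -1242.7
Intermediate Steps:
-y(845, 753/512) = -845*753/512 = -1*636285/512 = -636285/512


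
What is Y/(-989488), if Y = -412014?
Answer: 206007/494744 ≈ 0.41639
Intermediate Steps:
Y/(-989488) = -412014/(-989488) = -412014*(-1/989488) = 206007/494744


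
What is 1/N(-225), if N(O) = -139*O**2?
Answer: -1/7036875 ≈ -1.4211e-7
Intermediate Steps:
1/N(-225) = 1/(-139*(-225)**2) = 1/(-139*50625) = 1/(-7036875) = -1/7036875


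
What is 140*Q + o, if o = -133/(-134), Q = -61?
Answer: -1144227/134 ≈ -8539.0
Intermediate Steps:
o = 133/134 (o = -133*(-1/134) = 133/134 ≈ 0.99254)
140*Q + o = 140*(-61) + 133/134 = -8540 + 133/134 = -1144227/134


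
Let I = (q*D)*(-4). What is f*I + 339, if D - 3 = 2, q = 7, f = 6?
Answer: -501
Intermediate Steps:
D = 5 (D = 3 + 2 = 5)
I = -140 (I = (7*5)*(-4) = 35*(-4) = -140)
f*I + 339 = 6*(-140) + 339 = -840 + 339 = -501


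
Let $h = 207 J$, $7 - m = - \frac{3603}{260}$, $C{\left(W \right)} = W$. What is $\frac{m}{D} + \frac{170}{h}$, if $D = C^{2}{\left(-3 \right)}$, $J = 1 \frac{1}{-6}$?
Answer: $- \frac{140471}{53820} \approx -2.61$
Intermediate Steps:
$m = \frac{5423}{260}$ ($m = 7 - - \frac{3603}{260} = 7 + \frac{3603}{260} = \frac{5423}{260} \approx 20.858$)
$J = - \frac{1}{6}$ ($J = 1 \left(- \frac{1}{6}\right) = - \frac{1}{6} \approx -0.16667$)
$D = 9$ ($D = \left(-3\right)^{2} = 9$)
$h = - \frac{69}{2}$ ($h = 207 \left(- \frac{1}{6}\right) = - \frac{69}{2} \approx -34.5$)
$\frac{m}{D} + \frac{170}{h} = \frac{5423}{260 \cdot 9} + \frac{170}{- \frac{69}{2}} = \frac{5423}{260} \cdot \frac{1}{9} + 170 \left(- \frac{2}{69}\right) = \frac{5423}{2340} - \frac{340}{69} = - \frac{140471}{53820}$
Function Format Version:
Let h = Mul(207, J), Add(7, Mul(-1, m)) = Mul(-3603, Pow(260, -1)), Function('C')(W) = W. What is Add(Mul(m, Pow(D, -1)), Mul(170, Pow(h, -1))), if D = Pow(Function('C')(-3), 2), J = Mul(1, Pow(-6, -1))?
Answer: Rational(-140471, 53820) ≈ -2.6100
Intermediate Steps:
m = Rational(5423, 260) (m = Add(7, Mul(-1, Mul(-3603, Pow(260, -1)))) = Add(7, Mul(-1, Mul(-3603, Rational(1, 260)))) = Add(7, Mul(-1, Rational(-3603, 260))) = Add(7, Rational(3603, 260)) = Rational(5423, 260) ≈ 20.858)
J = Rational(-1, 6) (J = Mul(1, Rational(-1, 6)) = Rational(-1, 6) ≈ -0.16667)
D = 9 (D = Pow(-3, 2) = 9)
h = Rational(-69, 2) (h = Mul(207, Rational(-1, 6)) = Rational(-69, 2) ≈ -34.500)
Add(Mul(m, Pow(D, -1)), Mul(170, Pow(h, -1))) = Add(Mul(Rational(5423, 260), Pow(9, -1)), Mul(170, Pow(Rational(-69, 2), -1))) = Add(Mul(Rational(5423, 260), Rational(1, 9)), Mul(170, Rational(-2, 69))) = Add(Rational(5423, 2340), Rational(-340, 69)) = Rational(-140471, 53820)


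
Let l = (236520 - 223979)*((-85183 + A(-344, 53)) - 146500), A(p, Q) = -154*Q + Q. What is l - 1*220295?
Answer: -3007451767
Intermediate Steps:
A(p, Q) = -153*Q
l = -3007231472 (l = (236520 - 223979)*((-85183 - 153*53) - 146500) = 12541*((-85183 - 8109) - 146500) = 12541*(-93292 - 146500) = 12541*(-239792) = -3007231472)
l - 1*220295 = -3007231472 - 1*220295 = -3007231472 - 220295 = -3007451767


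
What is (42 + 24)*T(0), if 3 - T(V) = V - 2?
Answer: 330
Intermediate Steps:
T(V) = 5 - V (T(V) = 3 - (V - 2) = 3 - (-2 + V) = 3 + (2 - V) = 5 - V)
(42 + 24)*T(0) = (42 + 24)*(5 - 1*0) = 66*(5 + 0) = 66*5 = 330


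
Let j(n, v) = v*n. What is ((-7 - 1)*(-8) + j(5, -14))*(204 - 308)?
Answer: 624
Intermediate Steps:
j(n, v) = n*v
((-7 - 1)*(-8) + j(5, -14))*(204 - 308) = ((-7 - 1)*(-8) + 5*(-14))*(204 - 308) = (-8*(-8) - 70)*(-104) = (64 - 70)*(-104) = -6*(-104) = 624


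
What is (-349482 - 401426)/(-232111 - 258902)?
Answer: 750908/491013 ≈ 1.5293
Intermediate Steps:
(-349482 - 401426)/(-232111 - 258902) = -750908/(-491013) = -750908*(-1/491013) = 750908/491013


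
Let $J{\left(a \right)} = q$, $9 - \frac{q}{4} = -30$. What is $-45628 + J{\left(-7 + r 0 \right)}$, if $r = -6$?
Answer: $-45472$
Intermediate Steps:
$q = 156$ ($q = 36 - -120 = 36 + 120 = 156$)
$J{\left(a \right)} = 156$
$-45628 + J{\left(-7 + r 0 \right)} = -45628 + 156 = -45472$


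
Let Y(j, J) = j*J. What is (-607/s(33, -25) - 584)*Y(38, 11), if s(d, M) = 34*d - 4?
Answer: -136585471/559 ≈ -2.4434e+5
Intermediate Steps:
s(d, M) = -4 + 34*d
Y(j, J) = J*j
(-607/s(33, -25) - 584)*Y(38, 11) = (-607/(-4 + 34*33) - 584)*(11*38) = (-607/(-4 + 1122) - 584)*418 = (-607/1118 - 584)*418 = -653519/1118*418 = -136585471/559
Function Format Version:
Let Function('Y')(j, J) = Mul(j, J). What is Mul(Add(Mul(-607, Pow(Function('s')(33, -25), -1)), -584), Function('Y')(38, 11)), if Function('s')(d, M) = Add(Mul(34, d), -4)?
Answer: Rational(-136585471, 559) ≈ -2.4434e+5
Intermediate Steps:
Function('s')(d, M) = Add(-4, Mul(34, d))
Function('Y')(j, J) = Mul(J, j)
Mul(Add(Mul(-607, Pow(Function('s')(33, -25), -1)), -584), Function('Y')(38, 11)) = Mul(Add(Mul(-607, Pow(Add(-4, Mul(34, 33)), -1)), -584), Mul(11, 38)) = Mul(Add(Mul(-607, Pow(Add(-4, 1122), -1)), -584), 418) = Mul(Add(Mul(-607, Pow(1118, -1)), -584), 418) = Mul(Add(Mul(-607, Rational(1, 1118)), -584), 418) = Mul(Add(Rational(-607, 1118), -584), 418) = Mul(Rational(-653519, 1118), 418) = Rational(-136585471, 559)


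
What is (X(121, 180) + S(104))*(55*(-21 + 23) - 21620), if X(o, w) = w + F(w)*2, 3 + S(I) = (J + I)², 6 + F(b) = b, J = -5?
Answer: -222112260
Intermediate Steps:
F(b) = -6 + b
S(I) = -3 + (-5 + I)²
X(o, w) = -12 + 3*w (X(o, w) = w + (-6 + w)*2 = w + (-12 + 2*w) = -12 + 3*w)
(X(121, 180) + S(104))*(55*(-21 + 23) - 21620) = ((-12 + 3*180) + (-3 + (-5 + 104)²))*(55*(-21 + 23) - 21620) = ((-12 + 540) + (-3 + 99²))*(55*2 - 21620) = (528 + (-3 + 9801))*(110 - 21620) = (528 + 9798)*(-21510) = 10326*(-21510) = -222112260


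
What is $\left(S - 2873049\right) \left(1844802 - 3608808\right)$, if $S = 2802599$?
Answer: $124274222700$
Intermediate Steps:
$\left(S - 2873049\right) \left(1844802 - 3608808\right) = \left(2802599 - 2873049\right) \left(1844802 - 3608808\right) = \left(-70450\right) \left(-1764006\right) = 124274222700$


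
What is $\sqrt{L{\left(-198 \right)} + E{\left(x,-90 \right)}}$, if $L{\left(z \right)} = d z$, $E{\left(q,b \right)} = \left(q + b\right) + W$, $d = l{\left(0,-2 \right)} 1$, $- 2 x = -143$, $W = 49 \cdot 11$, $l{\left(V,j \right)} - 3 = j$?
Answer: $\frac{\sqrt{1290}}{2} \approx 17.958$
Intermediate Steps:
$l{\left(V,j \right)} = 3 + j$
$W = 539$
$x = \frac{143}{2}$ ($x = \left(- \frac{1}{2}\right) \left(-143\right) = \frac{143}{2} \approx 71.5$)
$d = 1$ ($d = \left(3 - 2\right) 1 = 1 \cdot 1 = 1$)
$E{\left(q,b \right)} = 539 + b + q$ ($E{\left(q,b \right)} = \left(q + b\right) + 539 = \left(b + q\right) + 539 = 539 + b + q$)
$L{\left(z \right)} = z$ ($L{\left(z \right)} = 1 z = z$)
$\sqrt{L{\left(-198 \right)} + E{\left(x,-90 \right)}} = \sqrt{-198 + \left(539 - 90 + \frac{143}{2}\right)} = \sqrt{-198 + \frac{1041}{2}} = \sqrt{\frac{645}{2}} = \frac{\sqrt{1290}}{2}$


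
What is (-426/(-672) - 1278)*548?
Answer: -19599905/28 ≈ -7.0000e+5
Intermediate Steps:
(-426/(-672) - 1278)*548 = (-426*(-1/672) - 1278)*548 = (71/112 - 1278)*548 = -143065/112*548 = -19599905/28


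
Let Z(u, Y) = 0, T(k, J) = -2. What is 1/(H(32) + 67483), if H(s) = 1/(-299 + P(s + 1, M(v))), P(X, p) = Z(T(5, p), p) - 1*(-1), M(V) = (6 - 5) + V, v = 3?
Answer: 298/20109933 ≈ 1.4819e-5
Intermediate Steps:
M(V) = 1 + V
P(X, p) = 1 (P(X, p) = 0 - 1*(-1) = 0 + 1 = 1)
H(s) = -1/298 (H(s) = 1/(-299 + 1) = 1/(-298) = -1/298)
1/(H(32) + 67483) = 1/(-1/298 + 67483) = 1/(20109933/298) = 298/20109933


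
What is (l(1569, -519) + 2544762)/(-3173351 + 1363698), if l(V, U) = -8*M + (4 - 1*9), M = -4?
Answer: -2544789/1809653 ≈ -1.4062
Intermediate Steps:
l(V, U) = 27 (l(V, U) = -8*(-4) + (4 - 1*9) = 32 + (4 - 9) = 32 - 5 = 27)
(l(1569, -519) + 2544762)/(-3173351 + 1363698) = (27 + 2544762)/(-3173351 + 1363698) = 2544789/(-1809653) = 2544789*(-1/1809653) = -2544789/1809653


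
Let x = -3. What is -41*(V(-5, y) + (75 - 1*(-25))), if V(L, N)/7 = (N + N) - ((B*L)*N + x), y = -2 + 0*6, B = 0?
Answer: -3813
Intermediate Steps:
y = -2 (y = -2 + 0 = -2)
V(L, N) = 21 + 14*N (V(L, N) = 7*((N + N) - ((0*L)*N - 3)) = 7*(2*N - (0*N - 3)) = 7*(2*N - (0 - 3)) = 7*(2*N - 1*(-3)) = 7*(2*N + 3) = 7*(3 + 2*N) = 21 + 14*N)
-41*(V(-5, y) + (75 - 1*(-25))) = -41*((21 + 14*(-2)) + (75 - 1*(-25))) = -41*((21 - 28) + (75 + 25)) = -41*(-7 + 100) = -41*93 = -3813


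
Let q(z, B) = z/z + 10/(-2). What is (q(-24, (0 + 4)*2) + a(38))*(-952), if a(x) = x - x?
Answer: 3808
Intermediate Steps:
a(x) = 0
q(z, B) = -4 (q(z, B) = 1 + 10*(-1/2) = 1 - 5 = -4)
(q(-24, (0 + 4)*2) + a(38))*(-952) = (-4 + 0)*(-952) = -4*(-952) = 3808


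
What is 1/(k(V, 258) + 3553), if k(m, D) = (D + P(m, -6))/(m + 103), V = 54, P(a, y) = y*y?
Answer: 157/558115 ≈ 0.00028130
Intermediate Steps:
P(a, y) = y²
k(m, D) = (36 + D)/(103 + m) (k(m, D) = (D + (-6)²)/(m + 103) = (D + 36)/(103 + m) = (36 + D)/(103 + m))
1/(k(V, 258) + 3553) = 1/((36 + 258)/(103 + 54) + 3553) = 1/(294/157 + 3553) = 1/(558115/157) = 157/558115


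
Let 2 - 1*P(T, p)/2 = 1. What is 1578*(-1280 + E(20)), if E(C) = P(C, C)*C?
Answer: -1956720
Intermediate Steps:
P(T, p) = 2 (P(T, p) = 4 - 2*1 = 4 - 2 = 2)
E(C) = 2*C
1578*(-1280 + E(20)) = 1578*(-1280 + 2*20) = 1578*(-1280 + 40) = 1578*(-1240) = -1956720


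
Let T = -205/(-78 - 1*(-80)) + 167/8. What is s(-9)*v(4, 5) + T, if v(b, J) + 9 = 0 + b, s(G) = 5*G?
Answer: 1147/8 ≈ 143.38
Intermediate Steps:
v(b, J) = -9 + b (v(b, J) = -9 + (0 + b) = -9 + b)
T = -653/8 (T = -205/(-78 + 80) + 167*(1/8) = -205/2 + 167/8 = -653/8 ≈ -81.625)
s(-9)*v(4, 5) + T = (5*(-9))*(-9 + 4) - 653/8 = -45*(-5) - 653/8 = 225 - 653/8 = 1147/8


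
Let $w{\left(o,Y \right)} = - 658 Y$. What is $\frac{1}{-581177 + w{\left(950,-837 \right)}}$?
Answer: $- \frac{1}{30431} \approx -3.2861 \cdot 10^{-5}$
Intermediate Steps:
$\frac{1}{-581177 + w{\left(950,-837 \right)}} = \frac{1}{-581177 - -550746} = \frac{1}{-581177 + 550746} = \frac{1}{-30431} = - \frac{1}{30431}$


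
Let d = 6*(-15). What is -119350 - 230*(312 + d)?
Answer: -170410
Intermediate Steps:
d = -90
-119350 - 230*(312 + d) = -119350 - 230*(312 - 90) = -119350 - 230*222 = -119350 - 1*51060 = -119350 - 51060 = -170410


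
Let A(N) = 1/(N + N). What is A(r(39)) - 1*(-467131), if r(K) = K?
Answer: 36436219/78 ≈ 4.6713e+5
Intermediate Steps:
A(N) = 1/(2*N)
A(r(39)) - 1*(-467131) = (½)/39 - 1*(-467131) = (½)*(1/39) + 467131 = 1/78 + 467131 = 36436219/78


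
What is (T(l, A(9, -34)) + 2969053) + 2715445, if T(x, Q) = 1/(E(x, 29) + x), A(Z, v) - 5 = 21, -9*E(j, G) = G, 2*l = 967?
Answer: 49142485228/8645 ≈ 5.6845e+6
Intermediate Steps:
l = 967/2 (l = (½)*967 = 967/2 ≈ 483.50)
E(j, G) = -G/9
A(Z, v) = 26 (A(Z, v) = 5 + 21 = 26)
T(x, Q) = 1/(-29/9 + x) (T(x, Q) = 1/(-⅑*29 + x) = 1/(-29/9 + x))
(T(l, A(9, -34)) + 2969053) + 2715445 = (9/(-29 + 9*(967/2)) + 2969053) + 2715445 = (9/(-29 + 8703/2) + 2969053) + 2715445 = (9/(8645/2) + 2969053) + 2715445 = (9*(2/8645) + 2969053) + 2715445 = (18/8645 + 2969053) + 2715445 = 25667463203/8645 + 2715445 = 49142485228/8645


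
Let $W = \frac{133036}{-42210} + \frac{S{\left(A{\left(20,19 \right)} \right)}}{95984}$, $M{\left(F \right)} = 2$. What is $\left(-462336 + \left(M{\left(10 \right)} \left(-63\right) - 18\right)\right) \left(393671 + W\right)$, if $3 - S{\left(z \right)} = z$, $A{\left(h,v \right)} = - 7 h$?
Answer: $- \frac{219531994846805903}{1205799} \approx -1.8206 \cdot 10^{11}$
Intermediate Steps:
$S{\left(z \right)} = 3 - z$
$W = - \frac{911663671}{289391760}$ ($W = \frac{133036}{-42210} + \frac{3 - \left(-7\right) 20}{95984} = 133036 \left(- \frac{1}{42210}\right) + \left(3 - -140\right) \frac{1}{95984} = - \frac{66518}{21105} + \left(3 + 140\right) \frac{1}{95984} = - \frac{66518}{21105} + 143 \cdot \frac{1}{95984} = - \frac{66518}{21105} + \frac{143}{95984} = - \frac{911663671}{289391760} \approx -3.1503$)
$\left(-462336 + \left(M{\left(10 \right)} \left(-63\right) - 18\right)\right) \left(393671 + W\right) = \left(-462336 + \left(2 \left(-63\right) - 18\right)\right) \left(393671 - \frac{911663671}{289391760}\right) = \left(-462336 - 144\right) \frac{113924231887289}{289391760} = \left(-462480\right) \frac{113924231887289}{289391760} = - \frac{219531994846805903}{1205799}$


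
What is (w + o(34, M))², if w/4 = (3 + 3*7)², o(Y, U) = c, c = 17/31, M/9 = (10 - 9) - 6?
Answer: 5103816481/961 ≈ 5.3109e+6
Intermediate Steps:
M = -45 (M = 9*((10 - 9) - 6) = 9*(1 - 6) = 9*(-5) = -45)
c = 17/31 (c = 17*(1/31) = 17/31 ≈ 0.54839)
o(Y, U) = 17/31
w = 2304 (w = 4*(3 + 3*7)² = 4*(3 + 21)² = 4*24² = 4*576 = 2304)
(w + o(34, M))² = (2304 + 17/31)² = (71441/31)² = 5103816481/961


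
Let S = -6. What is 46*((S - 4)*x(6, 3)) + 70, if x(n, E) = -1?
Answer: 530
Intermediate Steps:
46*((S - 4)*x(6, 3)) + 70 = 46*((-6 - 4)*(-1)) + 70 = 46*(-10*(-1)) + 70 = 46*10 + 70 = 460 + 70 = 530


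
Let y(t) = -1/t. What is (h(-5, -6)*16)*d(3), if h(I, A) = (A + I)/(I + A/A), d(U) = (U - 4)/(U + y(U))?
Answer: -33/2 ≈ -16.500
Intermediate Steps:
d(U) = (-4 + U)/(U - 1/U) (d(U) = (U - 4)/(U - 1/U) = (-4 + U)/(U - 1/U))
h(I, A) = (A + I)/(1 + I) (h(I, A) = (A + I)/(I + 1) = (A + I)/(1 + I))
(h(-5, -6)*16)*d(3) = (((-6 - 5)/(1 - 5))*16)*(3*(-4 + 3)/(-1 + 3²)) = ((-11/(-4))*16)*(3*(-1)/(-1 + 9)) = (-¼*(-11)*16)*(3*(-1)/8) = ((11/4)*16)*(3*(⅛)*(-1)) = 44*(-3/8) = -33/2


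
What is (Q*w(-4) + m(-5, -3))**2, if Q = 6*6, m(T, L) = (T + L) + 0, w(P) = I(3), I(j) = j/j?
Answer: 784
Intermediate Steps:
I(j) = 1
w(P) = 1
m(T, L) = L + T (m(T, L) = (L + T) + 0 = L + T)
Q = 36
(Q*w(-4) + m(-5, -3))**2 = (36*1 + (-3 - 5))**2 = (36 - 8)**2 = 28**2 = 784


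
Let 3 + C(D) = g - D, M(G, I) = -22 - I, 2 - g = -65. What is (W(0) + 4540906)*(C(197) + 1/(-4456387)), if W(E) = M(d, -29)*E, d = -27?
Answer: -2691392588601632/4456387 ≈ -6.0394e+8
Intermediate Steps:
g = 67 (g = 2 - 1*(-65) = 2 + 65 = 67)
W(E) = 7*E (W(E) = (-22 - 1*(-29))*E = (-22 + 29)*E = 7*E)
C(D) = 64 - D (C(D) = -3 + (67 - D) = 64 - D)
(W(0) + 4540906)*(C(197) + 1/(-4456387)) = (7*0 + 4540906)*((64 - 1*197) + 1/(-4456387)) = (0 + 4540906)*((64 - 197) - 1/4456387) = 4540906*(-133 - 1/4456387) = 4540906*(-592699472/4456387) = -2691392588601632/4456387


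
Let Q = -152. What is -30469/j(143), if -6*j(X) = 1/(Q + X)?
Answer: -1645326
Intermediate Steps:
j(X) = -1/(6*(-152 + X))
-30469/j(143) = -30469/((-1/(-912 + 6*143))) = -30469/((-1/(-912 + 858))) = -30469/((-1/(-54))) = -30469/((-1*(-1/54))) = -30469/1/54 = -30469*54 = -1645326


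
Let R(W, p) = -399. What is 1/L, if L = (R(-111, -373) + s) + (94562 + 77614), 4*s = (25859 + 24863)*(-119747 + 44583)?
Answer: -1/952945325 ≈ -1.0494e-9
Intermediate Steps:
s = -953117102 (s = ((25859 + 24863)*(-119747 + 44583))/4 = (50722*(-75164))/4 = (¼)*(-3812468408) = -953117102)
L = -952945325 (L = (-399 - 953117102) + (94562 + 77614) = -953117501 + 172176 = -952945325)
1/L = 1/(-952945325) = -1/952945325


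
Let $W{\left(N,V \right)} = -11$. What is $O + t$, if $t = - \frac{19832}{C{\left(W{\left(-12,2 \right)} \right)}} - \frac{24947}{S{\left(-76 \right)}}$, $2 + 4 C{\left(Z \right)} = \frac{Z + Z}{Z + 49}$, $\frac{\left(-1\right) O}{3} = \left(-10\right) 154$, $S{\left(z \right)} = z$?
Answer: $\frac{6998785}{196} \approx 35708.0$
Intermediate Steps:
$O = 4620$ ($O = - 3 \left(\left(-10\right) 154\right) = \left(-3\right) \left(-1540\right) = 4620$)
$C{\left(Z \right)} = - \frac{1}{2} + \frac{Z}{2 \left(49 + Z\right)}$ ($C{\left(Z \right)} = - \frac{1}{2} + \frac{\left(Z + Z\right) \frac{1}{Z + 49}}{4} = - \frac{1}{2} + \frac{2 Z \frac{1}{49 + Z}}{4} = - \frac{1}{2} + \frac{Z}{2 \left(49 + Z\right)}$)
$t = \frac{6093265}{196}$ ($t = - \frac{19832}{\left(-49\right) \frac{1}{98 + 2 \left(-11\right)}} - \frac{24947}{-76} = - \frac{19832}{\left(-49\right) \frac{1}{98 - 22}} - - \frac{1313}{4} = - \frac{19832}{\left(-49\right) \frac{1}{76}} + \frac{1313}{4} = - \frac{19832}{- \frac{49}{76}} + \frac{1313}{4} = \left(-19832\right) \left(- \frac{76}{49}\right) + \frac{1313}{4} = \frac{1507232}{49} + \frac{1313}{4} = \frac{6093265}{196} \approx 31088.0$)
$O + t = 4620 + \frac{6093265}{196} = \frac{6998785}{196}$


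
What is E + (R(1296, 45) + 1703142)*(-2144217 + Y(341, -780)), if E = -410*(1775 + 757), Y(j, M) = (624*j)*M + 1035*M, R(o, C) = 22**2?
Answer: -287781678870282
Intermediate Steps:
R(o, C) = 484
Y(j, M) = 1035*M + 624*M*j (Y(j, M) = 624*M*j + 1035*M = 1035*M + 624*M*j)
E = -1038120 (E = -410*2532 = -1038120)
E + (R(1296, 45) + 1703142)*(-2144217 + Y(341, -780)) = -1038120 + (484 + 1703142)*(-2144217 + 3*(-780)*(345 + 208*341)) = -1038120 + 1703626*(-2144217 + 3*(-780)*(345 + 70928)) = -1038120 + 1703626*(-2144217 + 3*(-780)*71273) = -1038120 + 1703626*(-2144217 - 166778820) = -1038120 + 1703626*(-168923037) = -1038120 - 287781677832162 = -287781678870282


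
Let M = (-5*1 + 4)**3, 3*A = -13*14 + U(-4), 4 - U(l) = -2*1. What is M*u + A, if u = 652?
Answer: -2132/3 ≈ -710.67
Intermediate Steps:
U(l) = 6 (U(l) = 4 - (-2) = 4 - 1*(-2) = 4 + 2 = 6)
A = -176/3 (A = (-13*14 + 6)/3 = (-182 + 6)/3 = (1/3)*(-176) = -176/3 ≈ -58.667)
M = -1 (M = (-5 + 4)**3 = (-1)**3 = -1)
M*u + A = -1*652 - 176/3 = -652 - 176/3 = -2132/3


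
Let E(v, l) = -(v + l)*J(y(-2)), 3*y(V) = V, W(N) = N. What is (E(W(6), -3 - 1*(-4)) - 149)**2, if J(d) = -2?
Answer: 18225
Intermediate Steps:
y(V) = V/3
E(v, l) = 2*l + 2*v (E(v, l) = -(v + l)*(-2) = -(l + v)*(-2) = -(-2*l - 2*v) = 2*l + 2*v)
(E(W(6), -3 - 1*(-4)) - 149)**2 = ((2*(-3 - 1*(-4)) + 2*6) - 149)**2 = ((2*(-3 + 4) + 12) - 149)**2 = ((2*1 + 12) - 149)**2 = ((2 + 12) - 149)**2 = (14 - 149)**2 = (-135)**2 = 18225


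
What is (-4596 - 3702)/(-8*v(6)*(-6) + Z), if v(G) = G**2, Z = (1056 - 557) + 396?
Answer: -8298/2623 ≈ -3.1636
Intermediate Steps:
Z = 895 (Z = 499 + 396 = 895)
(-4596 - 3702)/(-8*v(6)*(-6) + Z) = (-4596 - 3702)/(-8*6**2*(-6) + 895) = -8298/(-8*36*(-6) + 895) = -8298/(-288*(-6) + 895) = -8298/(1728 + 895) = -8298/2623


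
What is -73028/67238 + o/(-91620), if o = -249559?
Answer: 5044511341/3080172780 ≈ 1.6377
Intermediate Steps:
-73028/67238 + o/(-91620) = -73028/67238 - 249559/(-91620) = -73028*1/67238 - 249559*(-1/91620) = -36514/33619 + 249559/91620 = 5044511341/3080172780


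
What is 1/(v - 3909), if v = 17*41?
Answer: -1/3212 ≈ -0.00031133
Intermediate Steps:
v = 697
1/(v - 3909) = 1/(697 - 3909) = 1/(-3212) = -1/3212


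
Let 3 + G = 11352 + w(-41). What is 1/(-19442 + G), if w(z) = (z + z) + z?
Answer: -1/8216 ≈ -0.00012171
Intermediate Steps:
w(z) = 3*z (w(z) = 2*z + z = 3*z)
G = 11226 (G = -3 + (11352 + 3*(-41)) = -3 + (11352 - 123) = -3 + 11229 = 11226)
1/(-19442 + G) = 1/(-19442 + 11226) = 1/(-8216) = -1/8216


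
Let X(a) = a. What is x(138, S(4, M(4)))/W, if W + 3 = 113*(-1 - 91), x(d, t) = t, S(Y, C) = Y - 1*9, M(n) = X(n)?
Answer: 5/10399 ≈ 0.00048082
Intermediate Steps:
M(n) = n
S(Y, C) = -9 + Y (S(Y, C) = Y - 9 = -9 + Y)
W = -10399 (W = -3 + 113*(-1 - 91) = -3 + 113*(-92) = -3 - 10396 = -10399)
x(138, S(4, M(4)))/W = (-9 + 4)/(-10399) = -5*(-1/10399) = 5/10399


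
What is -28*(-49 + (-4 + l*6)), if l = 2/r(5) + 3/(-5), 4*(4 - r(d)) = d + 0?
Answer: 80444/55 ≈ 1462.6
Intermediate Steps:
r(d) = 4 - d/4 (r(d) = 4 - (d + 0)/4 = 4 - d/4)
l = 7/55 (l = 2/(4 - 1/4*5) + 3/(-5) = 2/(4 - 5/4) + 3*(-1/5) = 2/(11/4) - 3/5 = 2*(4/11) - 3/5 = 8/11 - 3/5 = 7/55 ≈ 0.12727)
-28*(-49 + (-4 + l*6)) = -28*(-49 + (-4 + (7/55)*6)) = -28*(-49 + (-4 + 42/55)) = -28*(-49 - 178/55) = -28*(-2873/55) = 80444/55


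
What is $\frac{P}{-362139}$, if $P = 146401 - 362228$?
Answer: $\frac{215827}{362139} \approx 0.59598$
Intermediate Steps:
$P = -215827$ ($P = 146401 - 362228 = -215827$)
$\frac{P}{-362139} = - \frac{215827}{-362139} = \left(-215827\right) \left(- \frac{1}{362139}\right) = \frac{215827}{362139}$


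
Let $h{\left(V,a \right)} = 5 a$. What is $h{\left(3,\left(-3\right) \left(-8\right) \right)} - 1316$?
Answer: $-1196$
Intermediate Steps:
$h{\left(3,\left(-3\right) \left(-8\right) \right)} - 1316 = 5 \left(\left(-3\right) \left(-8\right)\right) - 1316 = 5 \cdot 24 - 1316 = 120 - 1316 = -1196$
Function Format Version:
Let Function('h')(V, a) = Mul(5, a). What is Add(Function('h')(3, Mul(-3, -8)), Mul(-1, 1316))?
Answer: -1196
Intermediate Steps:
Add(Function('h')(3, Mul(-3, -8)), Mul(-1, 1316)) = Add(Mul(5, Mul(-3, -8)), Mul(-1, 1316)) = Add(Mul(5, 24), -1316) = Add(120, -1316) = -1196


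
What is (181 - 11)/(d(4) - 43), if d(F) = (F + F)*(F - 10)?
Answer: -170/91 ≈ -1.8681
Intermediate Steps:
d(F) = 2*F*(-10 + F) (d(F) = (2*F)*(-10 + F) = 2*F*(-10 + F))
(181 - 11)/(d(4) - 43) = (181 - 11)/(2*4*(-10 + 4) - 43) = 170/(2*4*(-6) - 43) = 170/(-48 - 43) = 170/(-91) = 170*(-1/91) = -170/91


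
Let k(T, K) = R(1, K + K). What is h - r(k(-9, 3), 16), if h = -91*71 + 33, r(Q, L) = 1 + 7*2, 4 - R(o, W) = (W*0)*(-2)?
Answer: -6443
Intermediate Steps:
R(o, W) = 4 (R(o, W) = 4 - W*0*(-2) = 4 - 0*(-2) = 4 - 1*0 = 4 + 0 = 4)
k(T, K) = 4
r(Q, L) = 15 (r(Q, L) = 1 + 14 = 15)
h = -6428 (h = -6461 + 33 = -6428)
h - r(k(-9, 3), 16) = -6428 - 1*15 = -6428 - 15 = -6443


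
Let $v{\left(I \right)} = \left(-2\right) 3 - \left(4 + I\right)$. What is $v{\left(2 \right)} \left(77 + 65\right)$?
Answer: $-1704$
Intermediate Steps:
$v{\left(I \right)} = -10 - I$ ($v{\left(I \right)} = -6 - \left(4 + I\right) = -10 - I$)
$v{\left(2 \right)} \left(77 + 65\right) = \left(-10 - 2\right) \left(77 + 65\right) = \left(-10 - 2\right) 142 = \left(-12\right) 142 = -1704$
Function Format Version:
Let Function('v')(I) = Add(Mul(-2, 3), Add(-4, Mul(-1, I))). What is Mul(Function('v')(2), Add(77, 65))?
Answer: -1704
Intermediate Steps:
Function('v')(I) = Add(-10, Mul(-1, I)) (Function('v')(I) = Add(-6, Add(-4, Mul(-1, I))) = Add(-10, Mul(-1, I)))
Mul(Function('v')(2), Add(77, 65)) = Mul(Add(-10, Mul(-1, 2)), Add(77, 65)) = Mul(Add(-10, -2), 142) = Mul(-12, 142) = -1704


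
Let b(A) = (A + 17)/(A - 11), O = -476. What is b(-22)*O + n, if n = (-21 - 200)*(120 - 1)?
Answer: -870247/33 ≈ -26371.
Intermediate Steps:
n = -26299 (n = -221*119 = -26299)
b(A) = (17 + A)/(-11 + A)
b(-22)*O + n = ((17 - 22)/(-11 - 22))*(-476) - 26299 = (-5/(-33))*(-476) - 26299 = -1/33*(-5)*(-476) - 26299 = (5/33)*(-476) - 26299 = -2380/33 - 26299 = -870247/33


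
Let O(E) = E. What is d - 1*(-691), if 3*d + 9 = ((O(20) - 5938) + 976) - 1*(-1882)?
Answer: -332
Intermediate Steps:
d = -1023 (d = -3 + (((20 - 5938) + 976) - 1*(-1882))/3 = -3 + ((-5918 + 976) + 1882)/3 = -3 + (-4942 + 1882)/3 = -3 + (⅓)*(-3060) = -3 - 1020 = -1023)
d - 1*(-691) = -1023 - 1*(-691) = -1023 + 691 = -332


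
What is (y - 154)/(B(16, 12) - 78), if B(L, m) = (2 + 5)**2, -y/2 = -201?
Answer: -248/29 ≈ -8.5517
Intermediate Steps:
y = 402 (y = -2*(-201) = 402)
B(L, m) = 49 (B(L, m) = 7**2 = 49)
(y - 154)/(B(16, 12) - 78) = (402 - 154)/(49 - 78) = 248/(-29) = 248*(-1/29) = -248/29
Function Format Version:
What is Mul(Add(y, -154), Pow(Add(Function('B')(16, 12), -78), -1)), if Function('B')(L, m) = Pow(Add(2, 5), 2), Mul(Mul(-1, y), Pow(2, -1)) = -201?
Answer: Rational(-248, 29) ≈ -8.5517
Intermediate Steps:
y = 402 (y = Mul(-2, -201) = 402)
Function('B')(L, m) = 49 (Function('B')(L, m) = Pow(7, 2) = 49)
Mul(Add(y, -154), Pow(Add(Function('B')(16, 12), -78), -1)) = Mul(Add(402, -154), Pow(Add(49, -78), -1)) = Mul(248, Pow(-29, -1)) = Mul(248, Rational(-1, 29)) = Rational(-248, 29)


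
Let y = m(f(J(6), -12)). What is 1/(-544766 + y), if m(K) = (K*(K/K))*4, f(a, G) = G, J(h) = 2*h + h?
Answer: -1/544814 ≈ -1.8355e-6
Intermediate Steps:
J(h) = 3*h
m(K) = 4*K (m(K) = (K*1)*4 = K*4 = 4*K)
y = -48 (y = 4*(-12) = -48)
1/(-544766 + y) = 1/(-544766 - 48) = 1/(-544814) = -1/544814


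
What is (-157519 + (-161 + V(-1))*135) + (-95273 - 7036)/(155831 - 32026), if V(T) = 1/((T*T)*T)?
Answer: -22209357454/123805 ≈ -1.7939e+5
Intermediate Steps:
V(T) = T**(-3) (V(T) = 1/(T**2*T) = 1/(T**3) = T**(-3))
(-157519 + (-161 + V(-1))*135) + (-95273 - 7036)/(155831 - 32026) = (-157519 + (-161 + (-1)**(-3))*135) + (-95273 - 7036)/(155831 - 32026) = (-157519 + (-161 - 1)*135) - 102309/123805 = (-157519 - 162*135) - 102309*1/123805 = (-157519 - 21870) - 102309/123805 = -179389 - 102309/123805 = -22209357454/123805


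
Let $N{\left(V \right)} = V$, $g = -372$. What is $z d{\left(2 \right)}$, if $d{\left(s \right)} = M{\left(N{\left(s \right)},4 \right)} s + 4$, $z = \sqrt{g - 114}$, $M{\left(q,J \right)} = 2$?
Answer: $72 i \sqrt{6} \approx 176.36 i$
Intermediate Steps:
$z = 9 i \sqrt{6}$ ($z = \sqrt{-372 - 114} = \sqrt{-486} = 9 i \sqrt{6} \approx 22.045 i$)
$d{\left(s \right)} = 4 + 2 s$ ($d{\left(s \right)} = 2 s + 4 = 4 + 2 s$)
$z d{\left(2 \right)} = 9 i \sqrt{6} \left(4 + 2 \cdot 2\right) = 9 i \sqrt{6} \left(4 + 4\right) = 9 i \sqrt{6} \cdot 8 = 72 i \sqrt{6}$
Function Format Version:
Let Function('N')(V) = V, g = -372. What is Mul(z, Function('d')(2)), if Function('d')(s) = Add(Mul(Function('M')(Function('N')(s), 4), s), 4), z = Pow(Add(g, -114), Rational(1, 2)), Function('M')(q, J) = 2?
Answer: Mul(72, I, Pow(6, Rational(1, 2))) ≈ Mul(176.36, I)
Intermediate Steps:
z = Mul(9, I, Pow(6, Rational(1, 2))) (z = Pow(Add(-372, -114), Rational(1, 2)) = Pow(-486, Rational(1, 2)) = Mul(9, I, Pow(6, Rational(1, 2))) ≈ Mul(22.045, I))
Function('d')(s) = Add(4, Mul(2, s)) (Function('d')(s) = Add(Mul(2, s), 4) = Add(4, Mul(2, s)))
Mul(z, Function('d')(2)) = Mul(Mul(9, I, Pow(6, Rational(1, 2))), Add(4, Mul(2, 2))) = Mul(Mul(9, I, Pow(6, Rational(1, 2))), Add(4, 4)) = Mul(Mul(9, I, Pow(6, Rational(1, 2))), 8) = Mul(72, I, Pow(6, Rational(1, 2)))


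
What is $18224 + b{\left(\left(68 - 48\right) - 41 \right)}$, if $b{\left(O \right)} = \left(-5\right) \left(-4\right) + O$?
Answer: $18223$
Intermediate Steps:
$b{\left(O \right)} = 20 + O$
$18224 + b{\left(\left(68 - 48\right) - 41 \right)} = 18224 + \left(20 + \left(\left(68 - 48\right) - 41\right)\right) = 18224 + \left(20 + \left(20 - 41\right)\right) = 18224 + \left(20 - 21\right) = 18224 - 1 = 18223$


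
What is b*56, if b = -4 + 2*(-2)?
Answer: -448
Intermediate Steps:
b = -8 (b = -4 - 4 = -8)
b*56 = -8*56 = -448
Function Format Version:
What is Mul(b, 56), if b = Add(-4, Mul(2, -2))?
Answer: -448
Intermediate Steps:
b = -8 (b = Add(-4, -4) = -8)
Mul(b, 56) = Mul(-8, 56) = -448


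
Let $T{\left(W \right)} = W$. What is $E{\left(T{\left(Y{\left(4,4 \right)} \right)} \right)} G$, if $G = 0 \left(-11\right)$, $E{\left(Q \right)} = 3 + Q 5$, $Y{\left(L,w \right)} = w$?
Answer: $0$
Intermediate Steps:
$E{\left(Q \right)} = 3 + 5 Q$
$G = 0$
$E{\left(T{\left(Y{\left(4,4 \right)} \right)} \right)} G = \left(3 + 5 \cdot 4\right) 0 = \left(3 + 20\right) 0 = 23 \cdot 0 = 0$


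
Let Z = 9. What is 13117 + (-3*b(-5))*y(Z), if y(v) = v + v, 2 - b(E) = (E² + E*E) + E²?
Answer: 17059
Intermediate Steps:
b(E) = 2 - 3*E² (b(E) = 2 - ((E² + E*E) + E²) = 2 - ((E² + E²) + E²) = 2 - (2*E² + E²) = 2 - 3*E²)
y(v) = 2*v
13117 + (-3*b(-5))*y(Z) = 13117 + (-3*(2 - 3*(-5)²))*(2*9) = 13117 - 3*(2 - 3*25)*18 = 13117 - 3*(2 - 75)*18 = 13117 - 3*(-73)*18 = 13117 + 219*18 = 13117 + 3942 = 17059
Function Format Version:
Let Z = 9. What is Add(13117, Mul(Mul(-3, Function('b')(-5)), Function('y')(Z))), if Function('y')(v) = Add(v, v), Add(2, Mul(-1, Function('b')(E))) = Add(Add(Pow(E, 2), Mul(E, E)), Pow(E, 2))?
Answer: 17059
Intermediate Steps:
Function('b')(E) = Add(2, Mul(-3, Pow(E, 2))) (Function('b')(E) = Add(2, Mul(-1, Add(Add(Pow(E, 2), Mul(E, E)), Pow(E, 2)))) = Add(2, Mul(-1, Add(Add(Pow(E, 2), Pow(E, 2)), Pow(E, 2)))) = Add(2, Mul(-1, Add(Mul(2, Pow(E, 2)), Pow(E, 2)))) = Add(2, Mul(-1, Mul(3, Pow(E, 2)))) = Add(2, Mul(-3, Pow(E, 2))))
Function('y')(v) = Mul(2, v)
Add(13117, Mul(Mul(-3, Function('b')(-5)), Function('y')(Z))) = Add(13117, Mul(Mul(-3, Add(2, Mul(-3, Pow(-5, 2)))), Mul(2, 9))) = Add(13117, Mul(Mul(-3, Add(2, Mul(-3, 25))), 18)) = Add(13117, Mul(Mul(-3, Add(2, -75)), 18)) = Add(13117, Mul(Mul(-3, -73), 18)) = Add(13117, Mul(219, 18)) = Add(13117, 3942) = 17059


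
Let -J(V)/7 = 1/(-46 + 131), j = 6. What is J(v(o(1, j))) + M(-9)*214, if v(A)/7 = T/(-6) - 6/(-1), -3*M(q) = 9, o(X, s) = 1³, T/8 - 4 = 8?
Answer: -54577/85 ≈ -642.08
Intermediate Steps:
T = 96 (T = 32 + 8*8 = 32 + 64 = 96)
o(X, s) = 1
M(q) = -3 (M(q) = -⅓*9 = -3)
v(A) = -70 (v(A) = 7*(96/(-6) - 6/(-1)) = 7*(96*(-⅙) - 6*(-1)) = 7*(-16 + 6) = 7*(-10) = -70)
J(V) = -7/85 (J(V) = -7/(-46 + 131) = -7/85)
J(v(o(1, j))) + M(-9)*214 = -7/85 - 3*214 = -7/85 - 642 = -54577/85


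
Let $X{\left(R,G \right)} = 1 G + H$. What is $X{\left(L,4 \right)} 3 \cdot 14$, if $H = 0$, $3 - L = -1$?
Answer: $168$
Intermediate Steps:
$L = 4$ ($L = 3 - -1 = 3 + 1 = 4$)
$X{\left(R,G \right)} = G$ ($X{\left(R,G \right)} = 1 G + 0 = G + 0 = G$)
$X{\left(L,4 \right)} 3 \cdot 14 = 4 \cdot 3 \cdot 14 = 12 \cdot 14 = 168$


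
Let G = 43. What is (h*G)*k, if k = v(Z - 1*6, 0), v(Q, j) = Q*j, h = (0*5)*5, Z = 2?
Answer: 0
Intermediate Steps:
h = 0 (h = 0*5 = 0)
k = 0 (k = (2 - 1*6)*0 = (2 - 6)*0 = -4*0 = 0)
(h*G)*k = (0*43)*0 = 0*0 = 0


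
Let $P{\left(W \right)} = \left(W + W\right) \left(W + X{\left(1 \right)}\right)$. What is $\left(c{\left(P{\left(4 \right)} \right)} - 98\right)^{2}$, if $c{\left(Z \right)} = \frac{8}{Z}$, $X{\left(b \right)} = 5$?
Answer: $\frac{776161}{81} \approx 9582.2$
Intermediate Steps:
$P{\left(W \right)} = 2 W \left(5 + W\right)$ ($P{\left(W \right)} = \left(W + W\right) \left(W + 5\right) = 2 W \left(5 + W\right)$)
$\left(c{\left(P{\left(4 \right)} \right)} - 98\right)^{2} = \left(\frac{8}{2 \cdot 4 \left(5 + 4\right)} - 98\right)^{2} = \left(\frac{8}{2 \cdot 4 \cdot 9} - 98\right)^{2} = \left(\frac{8}{72} - 98\right)^{2} = \left(8 \cdot \frac{1}{72} - 98\right)^{2} = \left(\frac{1}{9} - 98\right)^{2} = \left(- \frac{881}{9}\right)^{2} = \frac{776161}{81}$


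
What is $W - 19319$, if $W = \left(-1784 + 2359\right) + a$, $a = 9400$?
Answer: $-9344$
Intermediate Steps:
$W = 9975$ ($W = \left(-1784 + 2359\right) + 9400 = 575 + 9400 = 9975$)
$W - 19319 = 9975 - 19319 = -9344$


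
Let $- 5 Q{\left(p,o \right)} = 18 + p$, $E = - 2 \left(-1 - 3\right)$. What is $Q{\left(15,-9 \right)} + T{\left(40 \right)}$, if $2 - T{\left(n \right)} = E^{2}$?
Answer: $- \frac{343}{5} \approx -68.6$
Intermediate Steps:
$E = 8$ ($E = \left(-2\right) \left(-4\right) = 8$)
$Q{\left(p,o \right)} = - \frac{18}{5} - \frac{p}{5}$ ($Q{\left(p,o \right)} = - \frac{18 + p}{5} = - \frac{18}{5} - \frac{p}{5}$)
$T{\left(n \right)} = -62$ ($T{\left(n \right)} = 2 - 8^{2} = 2 - 64 = -62$)
$Q{\left(15,-9 \right)} + T{\left(40 \right)} = \left(- \frac{18}{5} - 3\right) - 62 = - \frac{33}{5} - 62 = - \frac{343}{5}$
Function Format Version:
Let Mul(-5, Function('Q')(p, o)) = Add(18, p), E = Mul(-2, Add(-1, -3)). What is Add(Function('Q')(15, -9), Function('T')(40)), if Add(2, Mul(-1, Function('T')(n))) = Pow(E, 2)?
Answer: Rational(-343, 5) ≈ -68.600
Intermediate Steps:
E = 8 (E = Mul(-2, -4) = 8)
Function('Q')(p, o) = Add(Rational(-18, 5), Mul(Rational(-1, 5), p)) (Function('Q')(p, o) = Mul(Rational(-1, 5), Add(18, p)) = Add(Rational(-18, 5), Mul(Rational(-1, 5), p)))
Function('T')(n) = -62 (Function('T')(n) = Add(2, Mul(-1, Pow(8, 2))) = Add(2, Mul(-1, 64)) = Add(2, -64) = -62)
Add(Function('Q')(15, -9), Function('T')(40)) = Add(Add(Rational(-18, 5), Mul(Rational(-1, 5), 15)), -62) = Add(Add(Rational(-18, 5), -3), -62) = Add(Rational(-33, 5), -62) = Rational(-343, 5)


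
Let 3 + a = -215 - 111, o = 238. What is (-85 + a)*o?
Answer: -98532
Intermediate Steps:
a = -329 (a = -3 + (-215 - 111) = -3 - 326 = -329)
(-85 + a)*o = (-85 - 329)*238 = -414*238 = -98532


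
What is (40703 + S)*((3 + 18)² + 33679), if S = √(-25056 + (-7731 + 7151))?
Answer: 1388786360 + 68240*I*√6409 ≈ 1.3888e+9 + 5.463e+6*I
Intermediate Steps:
S = 2*I*√6409 (S = √(-25056 - 580) = √(-25636) = 2*I*√6409 ≈ 160.11*I)
(40703 + S)*((3 + 18)² + 33679) = (40703 + 2*I*√6409)*((3 + 18)² + 33679) = (40703 + 2*I*√6409)*(21² + 33679) = (40703 + 2*I*√6409)*(441 + 33679) = (40703 + 2*I*√6409)*34120 = 1388786360 + 68240*I*√6409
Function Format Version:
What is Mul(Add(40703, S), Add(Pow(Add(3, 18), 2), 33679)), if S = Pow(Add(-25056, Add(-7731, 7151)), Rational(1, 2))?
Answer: Add(1388786360, Mul(68240, I, Pow(6409, Rational(1, 2)))) ≈ Add(1.3888e+9, Mul(5.4630e+6, I))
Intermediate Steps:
S = Mul(2, I, Pow(6409, Rational(1, 2))) (S = Pow(Add(-25056, -580), Rational(1, 2)) = Pow(-25636, Rational(1, 2)) = Mul(2, I, Pow(6409, Rational(1, 2))) ≈ Mul(160.11, I))
Mul(Add(40703, S), Add(Pow(Add(3, 18), 2), 33679)) = Mul(Add(40703, Mul(2, I, Pow(6409, Rational(1, 2)))), Add(Pow(Add(3, 18), 2), 33679)) = Mul(Add(40703, Mul(2, I, Pow(6409, Rational(1, 2)))), Add(Pow(21, 2), 33679)) = Mul(Add(40703, Mul(2, I, Pow(6409, Rational(1, 2)))), Add(441, 33679)) = Mul(Add(40703, Mul(2, I, Pow(6409, Rational(1, 2)))), 34120) = Add(1388786360, Mul(68240, I, Pow(6409, Rational(1, 2))))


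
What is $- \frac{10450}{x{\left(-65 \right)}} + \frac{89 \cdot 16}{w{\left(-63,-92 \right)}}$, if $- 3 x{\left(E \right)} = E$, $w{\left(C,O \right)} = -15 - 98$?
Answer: $- \frac{727022}{1469} \approx -494.91$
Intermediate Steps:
$w{\left(C,O \right)} = -113$
$x{\left(E \right)} = - \frac{E}{3}$
$- \frac{10450}{x{\left(-65 \right)}} + \frac{89 \cdot 16}{w{\left(-63,-92 \right)}} = - \frac{10450}{\left(- \frac{1}{3}\right) \left(-65\right)} + \frac{89 \cdot 16}{-113} = - \frac{10450}{\frac{65}{3}} + 1424 \left(- \frac{1}{113}\right) = \left(-10450\right) \frac{3}{65} - \frac{1424}{113} = - \frac{6270}{13} - \frac{1424}{113} = - \frac{727022}{1469}$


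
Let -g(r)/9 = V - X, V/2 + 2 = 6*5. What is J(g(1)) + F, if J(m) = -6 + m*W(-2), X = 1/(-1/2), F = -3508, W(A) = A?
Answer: -2470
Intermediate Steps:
X = -2 (X = 1/(-1*1/2) = 1/(-1/2) = -2)
V = 56 (V = -4 + 2*(6*5) = -4 + 2*30 = -4 + 60 = 56)
g(r) = -522 (g(r) = -9*(56 - 1*(-2)) = -9*(56 + 2) = -9*58 = -522)
J(m) = -6 - 2*m (J(m) = -6 + m*(-2) = -6 - 2*m)
J(g(1)) + F = (-6 - 2*(-522)) - 3508 = (-6 + 1044) - 3508 = 1038 - 3508 = -2470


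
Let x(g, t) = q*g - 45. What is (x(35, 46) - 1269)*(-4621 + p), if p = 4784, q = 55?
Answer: 99593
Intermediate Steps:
x(g, t) = -45 + 55*g (x(g, t) = 55*g - 45 = -45 + 55*g)
(x(35, 46) - 1269)*(-4621 + p) = ((-45 + 55*35) - 1269)*(-4621 + 4784) = ((-45 + 1925) - 1269)*163 = (1880 - 1269)*163 = 611*163 = 99593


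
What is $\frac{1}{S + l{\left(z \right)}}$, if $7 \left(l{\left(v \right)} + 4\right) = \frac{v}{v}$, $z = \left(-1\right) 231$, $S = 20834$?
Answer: $\frac{7}{145811} \approx 4.8007 \cdot 10^{-5}$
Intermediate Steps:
$z = -231$
$l{\left(v \right)} = - \frac{27}{7}$ ($l{\left(v \right)} = -4 + \frac{v \frac{1}{v}}{7} = -4 + \frac{1}{7} \cdot 1 = -4 + \frac{1}{7} = - \frac{27}{7}$)
$\frac{1}{S + l{\left(z \right)}} = \frac{1}{20834 - \frac{27}{7}} = \frac{1}{\frac{145811}{7}} = \frac{7}{145811}$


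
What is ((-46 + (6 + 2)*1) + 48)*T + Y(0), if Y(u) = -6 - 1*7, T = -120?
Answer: -1213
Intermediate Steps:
Y(u) = -13 (Y(u) = -6 - 7 = -13)
((-46 + (6 + 2)*1) + 48)*T + Y(0) = ((-46 + (6 + 2)*1) + 48)*(-120) - 13 = ((-46 + 8*1) + 48)*(-120) - 13 = ((-46 + 8) + 48)*(-120) - 13 = (-38 + 48)*(-120) - 13 = 10*(-120) - 13 = -1200 - 13 = -1213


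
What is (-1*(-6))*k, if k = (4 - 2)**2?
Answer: 24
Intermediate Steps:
k = 4 (k = 2**2 = 4)
(-1*(-6))*k = -1*(-6)*4 = 6*4 = 24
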